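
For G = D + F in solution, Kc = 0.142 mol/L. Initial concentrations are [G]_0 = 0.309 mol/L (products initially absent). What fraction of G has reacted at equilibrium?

Let X = conversion of G; extent ξ = 0.309·X mol/L.
Concentrations: [G] = 0.309 − 0.309X; [D] = 0.309X; [F] = 0.309X.
Kc = [D] [F] / ([G]).
This equals 0.142 at X = 0.486 (the root in 0 < X < 1).

X = 0.486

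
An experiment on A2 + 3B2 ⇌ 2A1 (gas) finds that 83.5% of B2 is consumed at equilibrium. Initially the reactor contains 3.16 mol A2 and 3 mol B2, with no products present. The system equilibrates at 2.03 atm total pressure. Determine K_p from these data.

Basis: 3 mol B2 initially; let X = conversion of B2. Extent ξ = X.
Moles: n_A2 = 3.16 − X; n_B2 = 3 − 3X; n_A1 = 2X.
n_T = Σnᵢ = 6.16 − 2X.
At X = 0.835: n_A2 = 2.33, n_B2 = 0.495, n_A1 = 1.67, n_T = 4.49.
p_i = (n_i/n_T)·P. K_p = p_A1^2 / (p_A2 p_B2^3) = 48.4 atm^-2.

K_p = 48.4 atm^-2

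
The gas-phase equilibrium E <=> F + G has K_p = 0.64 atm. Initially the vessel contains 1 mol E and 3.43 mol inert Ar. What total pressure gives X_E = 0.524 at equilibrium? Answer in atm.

Take 1 mol E as basis and let X be its fractional conversion, so ξ = X.
Mole table: n_E = 1 − X; n_F = X; n_G = X; n_I = 3.43 (inert).
Total moles n_T = 4.43 + X.
K_p = p_F p_G / (p_E) with p_i = (n_i/n_T)·P.
At X = 0.524: the mole-fraction product g(X) = Π y_i^ν_i = 0.1164. Since K_p = g(X)·P^{1}, P = (K_p/g)^(1/1) = (0.64/0.1164)^(1/1) = 5.5 atm.

P = 5.5 atm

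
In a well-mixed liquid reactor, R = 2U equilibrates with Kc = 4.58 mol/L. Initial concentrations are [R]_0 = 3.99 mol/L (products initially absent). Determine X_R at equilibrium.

X = 0.411

Let X = conversion of R; extent ξ = 3.99·X mol/L.
Concentrations: [R] = 3.99 − 3.99X; [U] = 7.98X.
Kc = [U]^2 / ([R]).
This equals 4.58 at X = 0.411 (the root in 0 < X < 1).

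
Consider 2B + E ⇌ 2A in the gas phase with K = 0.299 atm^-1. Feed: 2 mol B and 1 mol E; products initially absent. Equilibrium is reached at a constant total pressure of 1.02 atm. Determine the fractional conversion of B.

X = 0.226

Basis: 2 mol B initially; let X = conversion of B. Extent ξ = X.
Moles: n_B = 2 − 2X; n_E = 1 − X; n_A = 2X.
n_T = Σnᵢ = 3 − X.
Mole fractions y_i = n_i/n_T; K = p_A^2 / (p_B^2 p_E) with p_i = y_i·P.
This yields a degree-3 equation in X; solving on (0,1), X = 0.226.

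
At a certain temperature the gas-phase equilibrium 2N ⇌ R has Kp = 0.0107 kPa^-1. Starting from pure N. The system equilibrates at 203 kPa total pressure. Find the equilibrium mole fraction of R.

y_R = 0.514

Let X = conversion of N (basis 1 mol N); extent of reaction ξ = 0.5X.
At extent ξ: n_N = 1 − X; n_R = 0.5X.
Total moles n_T = 1 − 0.5X.
With p_i = (n_i/n_T)P, Kp = p_R / (p_N^2).
Setting this equal to 0.0107 kPa^-1 and taking the physical root (0 < X < 1) gives X = 0.679.
Then n_R = 0.339, n_T = 0.661, so y_R = 0.514.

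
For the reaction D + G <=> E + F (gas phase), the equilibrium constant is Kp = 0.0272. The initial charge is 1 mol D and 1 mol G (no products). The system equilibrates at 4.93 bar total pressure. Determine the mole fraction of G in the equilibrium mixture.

Take 1 mol D as basis and let X be its fractional conversion, so ξ = X.
Mole table: n_D = 1 − X; n_G = 1 − X; n_E = X; n_F = X.
Since Δν = 0, n_T = 2 throughout.
With p_i = (n_i/n_T)P, Kp = p_E p_F / (p_D p_G).
Equating to 0.0272 and solving on 0 < X < 1: X = 0.142.
Then n_G = 0.858, n_T = 2, so y_G = 0.429.

y_G = 0.429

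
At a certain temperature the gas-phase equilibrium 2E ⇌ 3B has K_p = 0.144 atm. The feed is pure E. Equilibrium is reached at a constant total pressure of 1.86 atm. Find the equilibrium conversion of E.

Let X = conversion of E (basis 1 mol E); extent of reaction ξ = 0.5X.
Mole table: n_E = 1 − X; n_B = 1.5X.
Summing: n_T = 1 + 0.5X.
y_i = n_i/n_T, p_i = y_i·P. K_p = p_B^3 / (p_E^2).
Equating to 0.144 atm and solving on 0 < X < 1: X = 0.245.

X = 0.245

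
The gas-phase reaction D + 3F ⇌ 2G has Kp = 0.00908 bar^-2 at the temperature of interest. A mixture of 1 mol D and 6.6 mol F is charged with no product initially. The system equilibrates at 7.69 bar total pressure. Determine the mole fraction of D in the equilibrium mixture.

Let X = conversion of D (basis 1 mol D); extent of reaction ξ = X.
Species balance: n_D = 1 − X; n_F = 6.6 − 3X; n_G = 2X.
Total moles n_T = 7.6 − 2X.
y_i = n_i/n_T, p_i = y_i·P. Kp = p_G^2 / (p_D p_F^3).
This yields a degree-4 equation in X; solving on (0,1), X = 0.472.
Then n_D = 0.528, n_T = 6.66, so y_D = 0.079.

y_D = 0.079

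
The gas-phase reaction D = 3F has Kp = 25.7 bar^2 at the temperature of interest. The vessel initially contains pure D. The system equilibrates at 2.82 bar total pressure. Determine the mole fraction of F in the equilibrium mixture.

y_F = 0.826

Take 1 mol D as basis and let X be its fractional conversion, so ξ = X.
Moles: n_D = 1 − X; n_F = 3X.
Summing: n_T = 1 + 2X.
y_i = n_i/n_T, p_i = y_i·P. Kp = p_F^3 / (p_D).
This yields a degree-3 equation in X; solving on (0,1), X = 0.612.
Then n_F = 1.84, n_T = 2.22, so y_F = 0.826.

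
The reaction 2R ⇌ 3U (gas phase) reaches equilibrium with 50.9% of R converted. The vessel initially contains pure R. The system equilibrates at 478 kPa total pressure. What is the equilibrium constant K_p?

K_p = 703 kPa

Basis: 1 mol R initially; let X = conversion of R. Extent ξ = 0.5X.
Mole table: n_R = 1 − X; n_U = 1.5X.
Total moles n_T = 1 + 0.5X.
At X = 0.509: n_R = 0.491, n_U = 0.764, n_T = 1.25.
p_i = (n_i/n_T)·P. K_p = p_U^3 / (p_R^2) = 703 kPa.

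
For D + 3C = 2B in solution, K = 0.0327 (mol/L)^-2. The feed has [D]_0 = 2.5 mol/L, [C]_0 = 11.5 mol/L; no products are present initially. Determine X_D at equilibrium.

X = 0.624

Let X = conversion of D; extent ξ = 2.5·X mol/L.
Concentrations: [D] = 2.5 − 2.5X; [C] = 11.5 − 7.5X; [B] = 5X.
K = [B]^2 / ([D] [C]^3).
Equating to 0.0327 (mol/L)^-2: the physical root is X = 0.624.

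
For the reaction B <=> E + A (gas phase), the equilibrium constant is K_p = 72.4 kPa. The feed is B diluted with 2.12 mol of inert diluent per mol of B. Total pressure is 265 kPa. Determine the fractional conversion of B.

X = 0.622

Let X = conversion of B (basis 1 mol B); extent of reaction ξ = X.
Mole table: n_B = 1 − X; n_E = X; n_A = X; n_I = 2.12 (inert).
Total moles n_T = 3.12 + X.
With p_i = (n_i/n_T)P, K_p = p_E p_A / (p_B).
Substituting and setting equal to 72.4 kPa gives a polynomial in X; the root in (0,1) is X = 0.622.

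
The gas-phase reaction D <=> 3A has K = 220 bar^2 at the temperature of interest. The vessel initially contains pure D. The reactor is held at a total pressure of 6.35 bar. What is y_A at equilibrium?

y_A = 0.877

Take 1 mol D as basis and let X be its fractional conversion, so ξ = X.
Mole table: n_D = 1 − X; n_A = 3X.
Total moles n_T = 1 + 2X.
With p_i = (n_i/n_T)P, K = p_A^3 / (p_D).
Substituting and setting equal to 220 bar^2 gives a polynomial in X; the root in (0,1) is X = 0.703.
Then n_A = 2.11, n_T = 2.41, so y_A = 0.877.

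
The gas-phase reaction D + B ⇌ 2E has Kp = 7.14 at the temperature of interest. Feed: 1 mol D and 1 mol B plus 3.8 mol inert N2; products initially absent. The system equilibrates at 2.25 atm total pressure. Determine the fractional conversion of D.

Basis: 1 mol D initially; let X = conversion of D. Extent ξ = X.
At extent ξ: n_D = 1 − X; n_B = 1 − X; n_E = 2X; n_I = 3.8 (inert).
Total moles n_T = 5.8 (Δν = 0, constant).
Mole fractions y_i = n_i/n_T; Kp = p_E^2 / (p_D p_B) with p_i = y_i·P.
Equating to 7.14 and solving on 0 < X < 1: X = 0.572.

X = 0.572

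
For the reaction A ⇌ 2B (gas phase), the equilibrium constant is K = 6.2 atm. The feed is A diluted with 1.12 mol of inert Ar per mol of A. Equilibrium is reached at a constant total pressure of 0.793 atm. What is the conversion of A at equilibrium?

X = 0.870

Take 1 mol A as basis and let X be its fractional conversion, so ξ = X.
Moles: n_A = 1 − X; n_B = 2X; n_I = 1.12 (inert).
Total moles n_T = 2.12 + X.
y_i = n_i/n_T, p_i = y_i·P. K = p_B^2 / (p_A).
Substituting and setting equal to 6.2 atm gives a polynomial in X; the root in (0,1) is X = 0.870.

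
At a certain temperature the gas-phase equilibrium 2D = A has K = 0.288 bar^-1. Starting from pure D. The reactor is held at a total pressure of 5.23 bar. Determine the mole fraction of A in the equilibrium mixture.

y_A = 0.452

Basis: 1 mol D initially; let X = conversion of D. Extent ξ = 0.5X.
Mole table: n_D = 1 − X; n_A = 0.5X.
n_T = Σnᵢ = 1 − 0.5X.
y_i = n_i/n_T, p_i = y_i·P. K = p_A / (p_D^2).
This yields a degree-2 equation in X; solving on (0,1), X = 0.623.
Then n_A = 0.311, n_T = 0.689, so y_A = 0.452.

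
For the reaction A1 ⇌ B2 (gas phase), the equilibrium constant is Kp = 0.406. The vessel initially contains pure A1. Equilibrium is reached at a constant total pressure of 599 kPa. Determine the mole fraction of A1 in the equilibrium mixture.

y_A1 = 0.711

Let X = conversion of A1 (basis 1 mol A1); extent of reaction ξ = X.
At extent ξ: n_A1 = 1 − X; n_B2 = X.
Total moles n_T = 1 (Δν = 0, constant).
With p_i = (n_i/n_T)P, Kp = p_B2 / (p_A1).
Equating to 0.406 and solving on 0 < X < 1: X = 0.289.
Then n_A1 = 0.711, n_T = 1, so y_A1 = 0.711.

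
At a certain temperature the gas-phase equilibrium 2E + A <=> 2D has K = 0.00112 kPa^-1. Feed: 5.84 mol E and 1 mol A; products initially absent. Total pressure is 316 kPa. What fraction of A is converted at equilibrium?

X = 0.438

Take 1 mol A as basis and let X be its fractional conversion, so ξ = X.
Mole table: n_E = 5.84 − 2X; n_A = 1 − X; n_D = 2X.
Total moles n_T = 6.84 − X.
With p_i = (n_i/n_T)P, K = p_D^2 / (p_E^2 p_A).
Substituting and setting equal to 0.00112 kPa^-1 gives a polynomial in X; the root in (0,1) is X = 0.438.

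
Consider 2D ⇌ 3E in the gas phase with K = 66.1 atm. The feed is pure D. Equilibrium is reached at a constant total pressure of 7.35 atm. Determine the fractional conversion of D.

Let X = conversion of D (basis 1 mol D); extent of reaction ξ = 0.5X.
At extent ξ: n_D = 1 − X; n_E = 1.5X.
Total moles n_T = 1 + 0.5X.
With p_i = (n_i/n_T)P, K = p_E^3 / (p_D^2).
Substituting and setting equal to 66.1 atm gives a polynomial in X; the root in (0,1) is X = 0.695.

X = 0.695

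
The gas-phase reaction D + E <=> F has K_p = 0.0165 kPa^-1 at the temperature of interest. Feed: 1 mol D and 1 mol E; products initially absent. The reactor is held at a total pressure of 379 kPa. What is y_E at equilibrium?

y_E = 0.271

Basis: 1 mol D initially; let X = conversion of D. Extent ξ = X.
Moles: n_D = 1 − X; n_E = 1 − X; n_F = X.
Summing: n_T = 2 − X.
With p_i = (n_i/n_T)P, K_p = p_F / (p_D p_E).
This yields a degree-2 equation in X; solving on (0,1), X = 0.629.
Then n_E = 0.371, n_T = 1.37, so y_E = 0.271.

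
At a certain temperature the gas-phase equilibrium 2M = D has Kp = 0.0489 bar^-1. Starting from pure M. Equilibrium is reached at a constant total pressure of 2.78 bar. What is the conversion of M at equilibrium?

X = 0.195

Let X = conversion of M (basis 1 mol M); extent of reaction ξ = 0.5X.
Species balance: n_M = 1 − X; n_D = 0.5X.
n_T = Σnᵢ = 1 − 0.5X.
Mole fractions y_i = n_i/n_T; Kp = p_D / (p_M^2) with p_i = y_i·P.
This yields a degree-2 equation in X; solving on (0,1), X = 0.195.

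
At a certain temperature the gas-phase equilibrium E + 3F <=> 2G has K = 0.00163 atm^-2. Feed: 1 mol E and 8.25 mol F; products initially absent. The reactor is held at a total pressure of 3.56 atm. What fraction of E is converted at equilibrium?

Let X = conversion of E (basis 1 mol E); extent of reaction ξ = X.
At extent ξ: n_E = 1 − X; n_F = 8.25 − 3X; n_G = 2X.
n_T = Σnᵢ = 9.25 − 2X.
With p_i = (n_i/n_T)P, K = p_G^2 / (p_E p_F^3).
Equating to 0.00163 atm^-2 and solving on 0 < X < 1: X = 0.160.

X = 0.160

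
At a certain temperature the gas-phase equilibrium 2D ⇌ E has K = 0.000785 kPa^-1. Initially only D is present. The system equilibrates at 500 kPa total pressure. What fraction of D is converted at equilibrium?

Basis: 1 mol D initially; let X = conversion of D. Extent ξ = 0.5X.
Moles: n_D = 1 − X; n_E = 0.5X.
Summing: n_T = 1 − 0.5X.
Mole fractions y_i = n_i/n_T; K = p_E / (p_D^2) with p_i = y_i·P.
Substituting and setting equal to 0.000785 kPa^-1 gives a polynomial in X; the root in (0,1) is X = 0.376.

X = 0.376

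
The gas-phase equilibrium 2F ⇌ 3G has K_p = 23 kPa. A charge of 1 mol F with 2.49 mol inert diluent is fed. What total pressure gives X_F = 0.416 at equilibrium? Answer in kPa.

P = 119 kPa

Basis: 1 mol F initially; let X = conversion of F. Extent ξ = 0.5X.
Mole table: n_F = 1 − X; n_G = 1.5X; n_I = 2.49 (inert).
n_T = Σnᵢ = 3.49 + 0.5X.
K_p = p_G^3 / (p_F^2) with p_i = (n_i/n_T)·P.
At X = 0.416: the mole-fraction product g(X) = Π y_i^ν_i = 0.1926. Since K_p = g(X)·P^{1}, P = (K_p/g)^(1/1) = (23/0.1926)^(1/1) = 119 kPa.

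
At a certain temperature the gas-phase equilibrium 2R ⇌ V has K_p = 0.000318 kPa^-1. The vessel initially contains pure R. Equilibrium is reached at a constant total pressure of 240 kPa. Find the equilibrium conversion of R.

X = 0.125

Basis: 1 mol R initially; let X = conversion of R. Extent ξ = 0.5X.
At extent ξ: n_R = 1 − X; n_V = 0.5X.
n_T = Σnᵢ = 1 − 0.5X.
Mole fractions y_i = n_i/n_T; K_p = p_V / (p_R^2) with p_i = y_i·P.
Substituting and setting equal to 0.000318 kPa^-1 gives a polynomial in X; the root in (0,1) is X = 0.125.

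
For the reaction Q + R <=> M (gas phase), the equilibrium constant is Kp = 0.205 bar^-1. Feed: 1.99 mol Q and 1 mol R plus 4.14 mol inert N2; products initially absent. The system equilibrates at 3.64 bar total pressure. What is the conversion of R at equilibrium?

X = 0.164

Take 1 mol R as basis and let X be its fractional conversion, so ξ = X.
At extent ξ: n_Q = 1.99 − X; n_R = 1 − X; n_M = X; n_I = 4.14 (inert).
Summing: n_T = 7.13 − X.
Mole fractions y_i = n_i/n_T; Kp = p_M / (p_Q p_R) with p_i = y_i·P.
Setting this equal to 0.205 bar^-1 and taking the physical root (0 < X < 1) gives X = 0.164.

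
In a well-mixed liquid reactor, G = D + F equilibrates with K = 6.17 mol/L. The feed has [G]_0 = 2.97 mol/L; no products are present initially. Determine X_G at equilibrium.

X = 0.738

Let X = conversion of G; extent ξ = 2.97·X mol/L.
Concentrations: [G] = 2.97 − 2.97X; [D] = 2.97X; [F] = 2.97X.
K = [D] [F] / ([G]).
Setting equal to 6.17 and solving for X on (0,1) gives X = 0.738.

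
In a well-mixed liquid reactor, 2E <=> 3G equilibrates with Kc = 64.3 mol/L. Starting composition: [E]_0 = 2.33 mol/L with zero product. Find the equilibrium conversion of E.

Let X = conversion of E; extent ξ = 2.33X/2 mol/L.
Concentrations: [E] = 2.33 − 2.33X; [G] = 3.5X.
Kc = [G]^3 / ([E]^2).
Solving Kc = 64.3 for X ∈ (0,1): X = 0.766.

X = 0.766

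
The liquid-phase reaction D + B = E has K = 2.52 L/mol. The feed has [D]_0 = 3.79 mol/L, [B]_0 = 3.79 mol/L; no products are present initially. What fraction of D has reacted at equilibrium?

Let X = conversion of D; extent ξ = 3.79·X mol/L.
Concentrations: [D] = 3.79 − 3.79X; [B] = 3.79 − 3.79X; [E] = 3.79X.
K = [E] / ([D] [B]).
Setting equal to 2.52 and solving for X on (0,1) gives X = 0.725.

X = 0.725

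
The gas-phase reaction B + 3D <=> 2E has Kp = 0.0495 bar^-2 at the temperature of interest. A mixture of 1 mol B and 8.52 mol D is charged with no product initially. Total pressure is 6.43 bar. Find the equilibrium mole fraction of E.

y_E = 0.182

Basis: 1 mol B initially; let X = conversion of B. Extent ξ = X.
Moles: n_B = 1 − X; n_D = 8.52 − 3X; n_E = 2X.
Summing: n_T = 9.52 − 2X.
Mole fractions y_i = n_i/n_T; Kp = p_E^2 / (p_B p_D^3) with p_i = y_i·P.
Substituting and setting equal to 0.0495 bar^-2 gives a polynomial in X; the root in (0,1) is X = 0.732.
Then n_E = 1.46, n_T = 8.06, so y_E = 0.182.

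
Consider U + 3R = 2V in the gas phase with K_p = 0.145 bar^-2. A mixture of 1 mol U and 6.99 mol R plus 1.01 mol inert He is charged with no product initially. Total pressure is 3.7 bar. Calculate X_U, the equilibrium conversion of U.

X = 0.633

Let X = conversion of U (basis 1 mol U); extent of reaction ξ = X.
At extent ξ: n_U = 1 − X; n_R = 6.99 − 3X; n_V = 2X; n_I = 1.01 (inert).
Total moles n_T = 9 − 2X.
With p_i = (n_i/n_T)P, K_p = p_V^2 / (p_U p_R^3).
Equating to 0.145 bar^-2 and solving on 0 < X < 1: X = 0.633.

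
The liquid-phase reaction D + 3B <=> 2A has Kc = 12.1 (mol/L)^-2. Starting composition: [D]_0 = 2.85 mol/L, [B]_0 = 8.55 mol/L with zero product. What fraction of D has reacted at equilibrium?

Let X = conversion of D; extent ξ = 2.85·X mol/L.
Concentrations: [D] = 2.85 − 2.85X; [B] = 8.55 − 8.55X; [A] = 5.7X.
Kc = [A]^2 / ([D] [B]^3).
Equating to 12.1 (mol/L)^-2: the physical root is X = 0.821.

X = 0.821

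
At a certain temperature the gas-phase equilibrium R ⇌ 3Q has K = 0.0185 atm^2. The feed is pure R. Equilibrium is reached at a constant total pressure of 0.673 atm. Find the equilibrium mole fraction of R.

y_R = 0.695

Basis: 1 mol R initially; let X = conversion of R. Extent ξ = X.
Moles: n_R = 1 − X; n_Q = 3X.
Summing: n_T = 1 + 2X.
y_i = n_i/n_T, p_i = y_i·P. K = p_Q^3 / (p_R).
This yields a degree-3 equation in X; solving on (0,1), X = 0.128.
Then n_R = 0.872, n_T = 1.26, so y_R = 0.695.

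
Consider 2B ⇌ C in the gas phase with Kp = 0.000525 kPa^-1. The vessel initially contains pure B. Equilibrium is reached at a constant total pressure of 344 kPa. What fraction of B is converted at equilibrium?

X = 0.238

Take 1 mol B as basis and let X be its fractional conversion, so ξ = 0.5X.
Mole table: n_B = 1 − X; n_C = 0.5X.
Total moles n_T = 1 − 0.5X.
y_i = n_i/n_T, p_i = y_i·P. Kp = p_C / (p_B^2).
Setting this equal to 0.000525 kPa^-1 and taking the physical root (0 < X < 1) gives X = 0.238.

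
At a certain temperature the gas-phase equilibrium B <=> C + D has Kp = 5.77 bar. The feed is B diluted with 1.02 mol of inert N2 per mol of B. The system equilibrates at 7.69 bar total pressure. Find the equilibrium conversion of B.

X = 0.737

Basis: 1 mol B initially; let X = conversion of B. Extent ξ = X.
Mole table: n_B = 1 − X; n_C = X; n_D = X; n_I = 1.02 (inert).
n_T = Σnᵢ = 2.02 + X.
With p_i = (n_i/n_T)P, Kp = p_C p_D / (p_B).
This yields a degree-2 equation in X; solving on (0,1), X = 0.737.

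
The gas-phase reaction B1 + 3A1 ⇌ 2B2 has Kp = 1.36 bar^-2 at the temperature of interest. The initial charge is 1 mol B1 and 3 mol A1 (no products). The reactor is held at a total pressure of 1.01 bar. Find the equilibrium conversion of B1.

Let X = conversion of B1 (basis 1 mol B1); extent of reaction ξ = X.
Mole table: n_B1 = 1 − X; n_A1 = 3 − 3X; n_B2 = 2X.
Summing: n_T = 4 − 2X.
Mole fractions y_i = n_i/n_T; Kp = p_B2^2 / (p_B1 p_A1^3) with p_i = y_i·P.
Substituting and setting equal to 1.36 bar^-2 gives a polynomial in X; the root in (0,1) is X = 0.371.

X = 0.371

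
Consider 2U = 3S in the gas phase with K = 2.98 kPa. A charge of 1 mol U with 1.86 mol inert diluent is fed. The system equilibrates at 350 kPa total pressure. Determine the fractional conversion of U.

Take 1 mol U as basis and let X be its fractional conversion, so ξ = 0.5X.
Mole table: n_U = 1 − X; n_S = 1.5X; n_I = 1.86 (inert).
Summing: n_T = 2.86 + 0.5X.
With p_i = (n_i/n_T)P, K = p_S^3 / (p_U^2).
This yields a degree-3 equation in X; solving on (0,1), X = 0.172.

X = 0.172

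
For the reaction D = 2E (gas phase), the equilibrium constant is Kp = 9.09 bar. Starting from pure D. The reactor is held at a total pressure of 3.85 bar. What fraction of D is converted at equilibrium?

Basis: 1 mol D initially; let X = conversion of D. Extent ξ = X.
Species balance: n_D = 1 − X; n_E = 2X.
n_T = Σnᵢ = 1 + X.
With p_i = (n_i/n_T)P, Kp = p_E^2 / (p_D).
Setting this equal to 9.09 bar and taking the physical root (0 < X < 1) gives X = 0.609.

X = 0.609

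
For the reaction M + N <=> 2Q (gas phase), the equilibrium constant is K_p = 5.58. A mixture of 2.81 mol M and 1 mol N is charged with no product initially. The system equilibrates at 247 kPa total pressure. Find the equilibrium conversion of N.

Basis: 1 mol N initially; let X = conversion of N. Extent ξ = X.
At extent ξ: n_M = 2.81 − X; n_N = 1 − X; n_Q = 2X.
n_T stays at 3.81 (no change in mole number).
With p_i = (n_i/n_T)P, K_p = p_Q^2 / (p_M p_N).
Setting this equal to 5.58 and taking the physical root (0 < X < 1) gives X = 0.783.

X = 0.783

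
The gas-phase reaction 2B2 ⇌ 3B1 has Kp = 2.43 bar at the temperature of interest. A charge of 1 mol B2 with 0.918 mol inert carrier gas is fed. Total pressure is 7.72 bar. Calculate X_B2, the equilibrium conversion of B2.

X = 0.410

Take 1 mol B2 as basis and let X be its fractional conversion, so ξ = 0.5X.
Moles: n_B2 = 1 − X; n_B1 = 1.5X; n_I = 0.918 (inert).
Total moles n_T = 1.92 + 0.5X.
Mole fractions y_i = n_i/n_T; Kp = p_B1^3 / (p_B2^2) with p_i = y_i·P.
Equating to 2.43 bar and solving on 0 < X < 1: X = 0.410.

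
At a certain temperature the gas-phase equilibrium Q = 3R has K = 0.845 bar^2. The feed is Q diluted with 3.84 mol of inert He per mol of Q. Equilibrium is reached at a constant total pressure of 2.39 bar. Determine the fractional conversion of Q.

X = 0.461

Let X = conversion of Q (basis 1 mol Q); extent of reaction ξ = X.
At extent ξ: n_Q = 1 − X; n_R = 3X; n_I = 3.84 (inert).
Summing: n_T = 4.84 + 2X.
With p_i = (n_i/n_T)P, K = p_R^3 / (p_Q).
Equating to 0.845 bar^2 and solving on 0 < X < 1: X = 0.461.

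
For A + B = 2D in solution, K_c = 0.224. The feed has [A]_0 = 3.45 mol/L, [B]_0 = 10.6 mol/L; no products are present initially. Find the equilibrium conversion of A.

Let X = conversion of A; extent ξ = 3.45·X mol/L.
Concentrations: [A] = 3.45 − 3.45X; [B] = 10.6 − 3.45X; [D] = 6.9X.
K_c = [D]^2 / ([A] [B]).
Setting equal to 0.224 and solving for X on (0,1) gives X = 0.323.

X = 0.323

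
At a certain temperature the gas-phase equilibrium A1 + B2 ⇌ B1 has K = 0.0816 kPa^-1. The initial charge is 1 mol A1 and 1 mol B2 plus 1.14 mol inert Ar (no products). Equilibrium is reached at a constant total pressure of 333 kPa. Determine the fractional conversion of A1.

Basis: 1 mol A1 initially; let X = conversion of A1. Extent ξ = X.
Moles: n_A1 = 1 − X; n_B2 = 1 − X; n_B1 = X; n_I = 1.14 (inert).
Total moles n_T = 3.14 − X.
Mole fractions y_i = n_i/n_T; K = p_B1 / (p_A1 p_B2) with p_i = y_i·P.
This yields a degree-2 equation in X; solving on (0,1), X = 0.744.

X = 0.744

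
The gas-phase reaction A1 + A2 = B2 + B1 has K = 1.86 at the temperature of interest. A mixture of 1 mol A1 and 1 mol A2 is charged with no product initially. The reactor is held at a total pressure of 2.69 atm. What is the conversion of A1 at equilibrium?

X = 0.577

Basis: 1 mol A1 initially; let X = conversion of A1. Extent ξ = X.
Moles: n_A1 = 1 − X; n_A2 = 1 − X; n_B2 = X; n_B1 = X.
Total moles n_T = 2 (Δν = 0, constant).
With p_i = (n_i/n_T)P, K = p_B2 p_B1 / (p_A1 p_A2).
Substituting and setting equal to 1.86 gives a polynomial in X; the root in (0,1) is X = 0.577.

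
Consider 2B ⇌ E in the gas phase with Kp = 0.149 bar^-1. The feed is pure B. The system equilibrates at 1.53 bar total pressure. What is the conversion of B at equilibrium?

X = 0.277

Take 1 mol B as basis and let X be its fractional conversion, so ξ = 0.5X.
Moles: n_B = 1 − X; n_E = 0.5X.
Total moles n_T = 1 − 0.5X.
Mole fractions y_i = n_i/n_T; Kp = p_E / (p_B^2) with p_i = y_i·P.
Substituting and setting equal to 0.149 bar^-1 gives a polynomial in X; the root in (0,1) is X = 0.277.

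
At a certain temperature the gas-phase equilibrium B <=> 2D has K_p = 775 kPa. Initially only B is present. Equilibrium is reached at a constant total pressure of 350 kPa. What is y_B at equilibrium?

Take 1 mol B as basis and let X be its fractional conversion, so ξ = X.
Moles: n_B = 1 − X; n_D = 2X.
Summing: n_T = 1 + X.
With p_i = (n_i/n_T)P, K_p = p_D^2 / (p_B).
Setting this equal to 775 kPa and taking the physical root (0 < X < 1) gives X = 0.597.
Then n_B = 0.403, n_T = 1.6, so y_B = 0.252.

y_B = 0.252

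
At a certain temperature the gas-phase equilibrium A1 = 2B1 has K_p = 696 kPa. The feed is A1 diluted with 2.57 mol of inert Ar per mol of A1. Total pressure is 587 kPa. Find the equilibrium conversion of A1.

Take 1 mol A1 as basis and let X be its fractional conversion, so ξ = X.
Mole table: n_A1 = 1 − X; n_B1 = 2X; n_I = 2.57 (inert).
n_T = Σnᵢ = 3.57 + X.
y_i = n_i/n_T, p_i = y_i·P. K_p = p_B1^2 / (p_A1).
Equating to 696 kPa and solving on 0 < X < 1: X = 0.656.

X = 0.656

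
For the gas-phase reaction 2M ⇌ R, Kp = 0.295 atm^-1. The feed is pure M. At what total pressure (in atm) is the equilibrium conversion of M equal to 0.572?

P = 3.78 atm

Let X = conversion of M (basis 1 mol M); extent of reaction ξ = 0.5X.
At extent ξ: n_M = 1 − X; n_R = 0.5X.
Total moles n_T = 1 − 0.5X.
Kp = p_R / (p_M^2) with p_i = (n_i/n_T)·P.
At X = 0.572: the mole-fraction product g(X) = Π y_i^ν_i = 1.115. Since Kp = g(X)·P^{-1}, P = (g/Kp)^(1/1) = (1.115/0.295)^(1/1) = 3.78 atm.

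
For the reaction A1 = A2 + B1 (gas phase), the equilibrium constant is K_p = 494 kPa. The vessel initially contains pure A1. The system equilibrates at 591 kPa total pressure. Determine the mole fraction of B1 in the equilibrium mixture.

Take 1 mol A1 as basis and let X be its fractional conversion, so ξ = X.
Moles: n_A1 = 1 − X; n_A2 = X; n_B1 = X.
Summing: n_T = 1 + X.
Mole fractions y_i = n_i/n_T; K_p = p_A2 p_B1 / (p_A1) with p_i = y_i·P.
This yields a degree-2 equation in X; solving on (0,1), X = 0.675.
Then n_B1 = 0.675, n_T = 1.67, so y_B1 = 0.403.

y_B1 = 0.403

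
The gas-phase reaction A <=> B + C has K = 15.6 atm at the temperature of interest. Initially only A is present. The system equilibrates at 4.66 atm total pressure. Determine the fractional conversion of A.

X = 0.877

Take 1 mol A as basis and let X be its fractional conversion, so ξ = X.
Species balance: n_A = 1 − X; n_B = X; n_C = X.
Total moles n_T = 1 + X.
With p_i = (n_i/n_T)P, K = p_B p_C / (p_A).
Equating to 15.6 atm and solving on 0 < X < 1: X = 0.877.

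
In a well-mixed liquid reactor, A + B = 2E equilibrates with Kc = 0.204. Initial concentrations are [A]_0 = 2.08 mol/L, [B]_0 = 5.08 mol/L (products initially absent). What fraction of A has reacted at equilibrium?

X = 0.281

Let X = conversion of A; extent ξ = 2.08·X mol/L.
Concentrations: [A] = 2.08 − 2.08X; [B] = 5.08 − 2.08X; [E] = 4.16X.
Kc = [E]^2 / ([A] [B]).
Equating to 0.204: the physical root is X = 0.281.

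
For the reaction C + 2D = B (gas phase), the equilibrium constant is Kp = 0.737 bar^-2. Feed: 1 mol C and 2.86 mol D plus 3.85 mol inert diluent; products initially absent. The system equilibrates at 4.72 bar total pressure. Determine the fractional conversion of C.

Basis: 1 mol C initially; let X = conversion of C. Extent ξ = X.
Species balance: n_C = 1 − X; n_D = 2.86 − 2X; n_B = X; n_I = 3.85 (inert).
Summing: n_T = 7.71 − 2X.
With p_i = (n_i/n_T)P, Kp = p_B / (p_C p_D^2).
Substituting and setting equal to 0.737 bar^-2 gives a polynomial in X; the root in (0,1) is X = 0.541.

X = 0.541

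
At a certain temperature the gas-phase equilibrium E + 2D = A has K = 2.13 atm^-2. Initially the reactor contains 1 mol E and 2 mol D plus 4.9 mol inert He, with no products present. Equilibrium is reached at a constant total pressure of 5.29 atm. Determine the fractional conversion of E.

Basis: 1 mol E initially; let X = conversion of E. Extent ξ = X.
Moles: n_E = 1 − X; n_D = 2 − 2X; n_A = X; n_I = 4.9 (inert).
Total moles n_T = 7.9 − 2X.
y_i = n_i/n_T, p_i = y_i·P. K = p_A / (p_E p_D^2).
Equating to 2.13 atm^-2 and solving on 0 < X < 1: X = 0.530.

X = 0.530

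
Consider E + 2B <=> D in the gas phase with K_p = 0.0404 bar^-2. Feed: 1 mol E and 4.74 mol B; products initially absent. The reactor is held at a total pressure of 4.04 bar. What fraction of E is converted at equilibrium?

Take 1 mol E as basis and let X be its fractional conversion, so ξ = X.
Mole table: n_E = 1 − X; n_B = 4.74 − 2X; n_D = X.
n_T = Σnᵢ = 5.74 − 2X.
y_i = n_i/n_T, p_i = y_i·P. K_p = p_D / (p_E p_B^2).
This yields a degree-3 equation in X; solving on (0,1), X = 0.300.

X = 0.300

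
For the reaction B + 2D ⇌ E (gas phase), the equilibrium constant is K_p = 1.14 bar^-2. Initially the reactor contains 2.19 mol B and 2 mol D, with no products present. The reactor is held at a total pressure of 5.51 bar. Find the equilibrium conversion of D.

Basis: 2 mol D initially; let X = conversion of D. Extent ξ = X.
Species balance: n_B = 2.19 − X; n_D = 2 − 2X; n_E = X.
Summing: n_T = 4.19 − 2X.
Mole fractions y_i = n_i/n_T; K_p = p_E / (p_B p_D^2) with p_i = y_i·P.
Setting this equal to 1.14 bar^-2 and taking the physical root (0 < X < 1) gives X = 0.832.

X = 0.832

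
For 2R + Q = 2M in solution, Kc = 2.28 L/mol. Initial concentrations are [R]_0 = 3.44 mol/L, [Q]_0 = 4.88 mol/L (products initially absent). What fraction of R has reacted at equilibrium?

X = 0.741

Let X = conversion of R; extent ξ = 3.44X/2 mol/L.
Concentrations: [R] = 3.44 − 3.44X; [Q] = 4.88 − 1.72X; [M] = 3.44X.
Kc = [M]^2 / ([R]^2 [Q]).
This equals 2.28 at X = 0.741 (the root in 0 < X < 1).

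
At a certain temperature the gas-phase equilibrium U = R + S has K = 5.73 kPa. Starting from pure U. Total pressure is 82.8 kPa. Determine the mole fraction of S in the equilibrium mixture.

Take 1 mol U as basis and let X be its fractional conversion, so ξ = X.
Mole table: n_U = 1 − X; n_R = X; n_S = X.
n_T = Σnᵢ = 1 + X.
Mole fractions y_i = n_i/n_T; K = p_R p_S / (p_U) with p_i = y_i·P.
Equating to 5.73 kPa and solving on 0 < X < 1: X = 0.254.
Then n_S = 0.254, n_T = 1.25, so y_S = 0.203.

y_S = 0.203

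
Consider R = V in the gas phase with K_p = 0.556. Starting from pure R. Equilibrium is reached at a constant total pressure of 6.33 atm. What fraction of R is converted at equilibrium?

X = 0.357

Take 1 mol R as basis and let X be its fractional conversion, so ξ = X.
At extent ξ: n_R = 1 − X; n_V = X.
Since Δν = 0, n_T = 1 throughout.
With p_i = (n_i/n_T)P, K_p = p_V / (p_R).
Equating to 0.556 and solving on 0 < X < 1: X = 0.357.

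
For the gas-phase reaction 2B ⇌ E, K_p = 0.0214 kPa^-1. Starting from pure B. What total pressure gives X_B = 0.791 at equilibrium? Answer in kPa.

Take 1 mol B as basis and let X be its fractional conversion, so ξ = 0.5X.
Moles: n_B = 1 − X; n_E = 0.5X.
Total moles n_T = 1 − 0.5X.
K_p = p_E / (p_B^2) with p_i = (n_i/n_T)·P.
At X = 0.791: the mole-fraction product g(X) = Π y_i^ν_i = 5.473. Since K_p = g(X)·P^{-1}, P = (g/K_p)^(1/1) = (5.473/0.0214)^(1/1) = 256 kPa.

P = 256 kPa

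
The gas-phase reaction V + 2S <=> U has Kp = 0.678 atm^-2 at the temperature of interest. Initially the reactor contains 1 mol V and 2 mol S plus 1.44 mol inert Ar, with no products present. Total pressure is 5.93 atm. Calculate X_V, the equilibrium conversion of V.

Take 1 mol V as basis and let X be its fractional conversion, so ξ = X.
At extent ξ: n_V = 1 − X; n_S = 2 − 2X; n_U = X; n_I = 1.44 (inert).
Total moles n_T = 4.44 − 2X.
y_i = n_i/n_T, p_i = y_i·P. Kp = p_U / (p_V p_S^2).
Equating to 0.678 atm^-2 and solving on 0 < X < 1: X = 0.596.

X = 0.596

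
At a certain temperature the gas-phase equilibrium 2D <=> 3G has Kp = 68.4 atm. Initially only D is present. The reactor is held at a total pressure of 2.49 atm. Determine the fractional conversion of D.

Let X = conversion of D (basis 1 mol D); extent of reaction ξ = 0.5X.
Mole table: n_D = 1 − X; n_G = 1.5X.
Summing: n_T = 1 + 0.5X.
y_i = n_i/n_T, p_i = y_i·P. Kp = p_G^3 / (p_D^2).
Setting this equal to 68.4 atm and taking the physical root (0 < X < 1) gives X = 0.791.

X = 0.791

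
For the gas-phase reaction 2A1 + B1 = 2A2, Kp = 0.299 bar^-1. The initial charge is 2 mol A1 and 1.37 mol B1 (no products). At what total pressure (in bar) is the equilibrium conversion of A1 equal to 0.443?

P = 6.68 bar

Take 2 mol A1 as basis and let X be its fractional conversion, so ξ = X.
At extent ξ: n_A1 = 2 − 2X; n_B1 = 1.37 − X; n_A2 = 2X.
Summing: n_T = 3.37 − X.
Kp = p_A2^2 / (p_A1^2 p_B1) with p_i = (n_i/n_T)·P.
At X = 0.443: the mole-fraction product g(X) = Π y_i^ν_i = 1.997. Since Kp = g(X)·P^{-1}, P = (g/Kp)^(1/1) = (1.997/0.299)^(1/1) = 6.68 bar.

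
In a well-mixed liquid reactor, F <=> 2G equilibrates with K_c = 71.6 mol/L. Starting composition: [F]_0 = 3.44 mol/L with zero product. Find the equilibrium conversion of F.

Let X = conversion of F; extent ξ = 3.44·X mol/L.
Concentrations: [F] = 3.44 − 3.44X; [G] = 6.88X.
K_c = [G]^2 / ([F]).
Setting equal to 71.6 and solving for X on (0,1) gives X = 0.858.

X = 0.858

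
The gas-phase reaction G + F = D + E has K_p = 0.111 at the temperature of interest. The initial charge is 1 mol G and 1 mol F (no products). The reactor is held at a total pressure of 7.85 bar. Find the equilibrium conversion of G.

X = 0.250

Let X = conversion of G (basis 1 mol G); extent of reaction ξ = X.
Mole table: n_G = 1 − X; n_F = 1 − X; n_D = X; n_E = X.
n_T stays at 2 (no change in mole number).
With p_i = (n_i/n_T)P, K_p = p_D p_E / (p_G p_F).
Substituting and setting equal to 0.111 gives a polynomial in X; the root in (0,1) is X = 0.250.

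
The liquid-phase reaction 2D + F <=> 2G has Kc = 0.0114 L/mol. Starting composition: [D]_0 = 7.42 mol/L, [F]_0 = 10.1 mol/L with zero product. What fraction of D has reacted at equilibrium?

X = 0.245

Let X = conversion of D; extent ξ = 7.42X/2 mol/L.
Concentrations: [D] = 7.42 − 7.42X; [F] = 10.1 − 3.71X; [G] = 7.42X.
Kc = [G]^2 / ([D]^2 [F]).
Equating to 0.0114 L/mol: the physical root is X = 0.245.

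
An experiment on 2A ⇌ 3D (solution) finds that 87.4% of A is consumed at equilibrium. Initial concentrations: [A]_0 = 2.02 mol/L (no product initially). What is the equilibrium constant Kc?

Kc = 287 mol/L

Let X = conversion of A.
Concentrations: [A] = 2.02 − 2.02X; [D] = 3.03X.
At X = 0.874: [A] = 0.255, [D] = 2.65.
Kc = [D]^3 / ([A]^2) = 287 mol/L.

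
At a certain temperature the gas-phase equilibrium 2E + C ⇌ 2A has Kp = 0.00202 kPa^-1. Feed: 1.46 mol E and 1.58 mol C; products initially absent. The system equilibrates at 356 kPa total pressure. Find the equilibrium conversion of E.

Take 1.46 mol E as basis and let X be its fractional conversion, so ξ = 0.73X.
At extent ξ: n_E = 1.46 − 1.46X; n_C = 1.58 − 0.73X; n_A = 1.46X.
n_T = Σnᵢ = 3.04 − 0.73X.
Mole fractions y_i = n_i/n_T; Kp = p_A^2 / (p_E^2 p_C) with p_i = y_i·P.
Setting this equal to 0.00202 kPa^-1 and taking the physical root (0 < X < 1) gives X = 0.368.

X = 0.368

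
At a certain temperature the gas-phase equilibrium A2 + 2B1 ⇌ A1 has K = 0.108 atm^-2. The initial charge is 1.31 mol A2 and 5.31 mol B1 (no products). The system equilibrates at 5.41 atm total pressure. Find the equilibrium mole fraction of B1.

Let X = conversion of A2 (basis 1.31 mol A2); extent of reaction ξ = 1.31X.
Mole table: n_A2 = 1.31 − 1.31X; n_B1 = 5.31 − 2.62X; n_A1 = 1.31X.
n_T = Σnᵢ = 6.62 − 2.62X.
y_i = n_i/n_T, p_i = y_i·P. K = p_A1 / (p_A2 p_B1^2).
Equating to 0.108 atm^-2 and solving on 0 < X < 1: X = 0.631.
Then n_B1 = 3.66, n_T = 4.97, so y_B1 = 0.736.

y_B1 = 0.736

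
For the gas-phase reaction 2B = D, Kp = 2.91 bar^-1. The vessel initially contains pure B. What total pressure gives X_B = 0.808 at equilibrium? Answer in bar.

P = 2.24 bar

Let X = conversion of B (basis 1 mol B); extent of reaction ξ = 0.5X.
Moles: n_B = 1 − X; n_D = 0.5X.
Total moles n_T = 1 − 0.5X.
Kp = p_D / (p_B^2) with p_i = (n_i/n_T)·P.
At X = 0.808: the mole-fraction product g(X) = Π y_i^ν_i = 6.532. Since Kp = g(X)·P^{-1}, P = (g/Kp)^(1/1) = (6.532/2.91)^(1/1) = 2.24 bar.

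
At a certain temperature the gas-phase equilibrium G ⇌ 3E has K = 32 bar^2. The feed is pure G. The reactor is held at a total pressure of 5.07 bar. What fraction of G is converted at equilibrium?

X = 0.451

Basis: 1 mol G initially; let X = conversion of G. Extent ξ = X.
Mole table: n_G = 1 − X; n_E = 3X.
Summing: n_T = 1 + 2X.
With p_i = (n_i/n_T)P, K = p_E^3 / (p_G).
Substituting and setting equal to 32 bar^2 gives a polynomial in X; the root in (0,1) is X = 0.451.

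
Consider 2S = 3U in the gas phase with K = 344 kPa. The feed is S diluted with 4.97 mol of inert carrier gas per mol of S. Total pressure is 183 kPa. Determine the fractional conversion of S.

X = 0.693

Basis: 1 mol S initially; let X = conversion of S. Extent ξ = 0.5X.
Species balance: n_S = 1 − X; n_U = 1.5X; n_I = 4.97 (inert).
n_T = Σnᵢ = 5.97 + 0.5X.
Mole fractions y_i = n_i/n_T; K = p_U^3 / (p_S^2) with p_i = y_i·P.
Setting this equal to 344 kPa and taking the physical root (0 < X < 1) gives X = 0.693.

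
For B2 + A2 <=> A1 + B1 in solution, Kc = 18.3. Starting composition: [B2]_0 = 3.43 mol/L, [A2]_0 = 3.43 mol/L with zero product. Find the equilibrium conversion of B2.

Let X = conversion of B2; extent ξ = 3.43·X mol/L.
Concentrations: [B2] = 3.43 − 3.43X; [A2] = 3.43 − 3.43X; [A1] = 3.43X; [B1] = 3.43X.
Kc = [A1] [B1] / ([B2] [A2]).
Equating to 18.3: the physical root is X = 0.811.

X = 0.811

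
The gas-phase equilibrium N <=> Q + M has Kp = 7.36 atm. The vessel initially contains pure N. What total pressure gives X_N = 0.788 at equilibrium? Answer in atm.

P = 4.49 atm

Let X = conversion of N (basis 1 mol N); extent of reaction ξ = X.
Mole table: n_N = 1 − X; n_Q = X; n_M = X.
Summing: n_T = 1 + X.
Kp = p_Q p_M / (p_N) with p_i = (n_i/n_T)·P.
At X = 0.788: the mole-fraction product g(X) = Π y_i^ν_i = 1.638. Since Kp = g(X)·P^{1}, P = (Kp/g)^(1/1) = (7.36/1.638)^(1/1) = 4.49 atm.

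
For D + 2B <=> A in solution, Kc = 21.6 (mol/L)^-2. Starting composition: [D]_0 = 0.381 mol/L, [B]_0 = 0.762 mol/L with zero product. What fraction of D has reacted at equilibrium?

Let X = conversion of D; extent ξ = 0.381·X mol/L.
Concentrations: [D] = 0.381 − 0.381X; [B] = 0.762 − 0.762X; [A] = 0.381X.
Kc = [A] / ([D] [B]^2).
This equals 21.6 at X = 0.631 (the root in 0 < X < 1).

X = 0.631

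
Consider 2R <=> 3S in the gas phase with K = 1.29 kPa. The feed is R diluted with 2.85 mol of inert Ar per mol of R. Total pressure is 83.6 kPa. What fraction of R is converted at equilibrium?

X = 0.222

Let X = conversion of R (basis 1 mol R); extent of reaction ξ = 0.5X.
Moles: n_R = 1 − X; n_S = 1.5X; n_I = 2.85 (inert).
Total moles n_T = 3.85 + 0.5X.
y_i = n_i/n_T, p_i = y_i·P. K = p_S^3 / (p_R^2).
This yields a degree-3 equation in X; solving on (0,1), X = 0.222.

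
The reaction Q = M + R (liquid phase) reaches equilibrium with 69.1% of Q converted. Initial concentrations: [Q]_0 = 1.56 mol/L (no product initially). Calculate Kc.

Kc = 2.41 mol/L

Let X = conversion of Q.
Concentrations: [Q] = 1.56 − 1.56X; [M] = 1.56X; [R] = 1.56X.
At X = 0.691: [Q] = 0.482, [M] = 1.08, [R] = 1.08.
Kc = [M] [R] / ([Q]) = 2.41 mol/L.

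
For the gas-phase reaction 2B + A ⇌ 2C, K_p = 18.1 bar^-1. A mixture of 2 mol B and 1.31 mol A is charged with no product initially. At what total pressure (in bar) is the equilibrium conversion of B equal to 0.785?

Basis: 2 mol B initially; let X = conversion of B. Extent ξ = X.
At extent ξ: n_B = 2 − 2X; n_A = 1.31 − X; n_C = 2X.
n_T = Σnᵢ = 3.31 − X.
K_p = p_C^2 / (p_B^2 p_A) with p_i = (n_i/n_T)·P.
At X = 0.785: the mole-fraction product g(X) = Π y_i^ν_i = 64.12. Since K_p = g(X)·P^{-1}, P = (g/K_p)^(1/1) = (64.12/18.1)^(1/1) = 3.54 bar.

P = 3.54 bar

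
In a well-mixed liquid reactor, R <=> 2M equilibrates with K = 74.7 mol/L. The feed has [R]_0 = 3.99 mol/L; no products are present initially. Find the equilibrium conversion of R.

Let X = conversion of R; extent ξ = 3.99·X mol/L.
Concentrations: [R] = 3.99 − 3.99X; [M] = 7.98X.
K = [M]^2 / ([R]).
Solving K = 74.7 for X ∈ (0,1): X = 0.847.

X = 0.847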